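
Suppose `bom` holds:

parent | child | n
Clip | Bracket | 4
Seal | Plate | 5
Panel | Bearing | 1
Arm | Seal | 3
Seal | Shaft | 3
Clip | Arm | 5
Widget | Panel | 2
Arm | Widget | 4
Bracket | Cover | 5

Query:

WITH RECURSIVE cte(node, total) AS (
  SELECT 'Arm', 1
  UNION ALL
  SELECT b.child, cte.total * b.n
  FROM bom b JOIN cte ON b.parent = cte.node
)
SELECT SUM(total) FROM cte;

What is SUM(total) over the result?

Base: (Arm, total=1).
Iteration 1: components of {Arm} -> Seal = 1*3 = 3, Widget = 1*4 = 4.
Iteration 2: components of {Seal,Widget} -> Panel = 4*2 = 8, Plate = 3*5 = 15, Shaft = 3*3 = 9.
Iteration 3: components of {Panel,Plate,Shaft} -> Bearing = 8*1 = 8.
Iteration 4: no further components; recursion stops.
SUM(total) = 1 + 4 + 3 + 8 + 9 + 15 + 8 = 48.

48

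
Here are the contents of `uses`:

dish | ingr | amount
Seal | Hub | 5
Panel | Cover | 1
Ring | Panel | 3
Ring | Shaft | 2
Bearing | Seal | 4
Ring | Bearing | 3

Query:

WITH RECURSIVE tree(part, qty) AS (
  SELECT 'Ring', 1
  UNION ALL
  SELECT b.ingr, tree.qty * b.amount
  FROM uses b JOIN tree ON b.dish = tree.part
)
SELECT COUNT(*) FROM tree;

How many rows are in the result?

7

Base: (Ring, qty=1).
Iteration 1: components of {Ring} -> Bearing = 1*3 = 3, Panel = 1*3 = 3, Shaft = 1*2 = 2.
Iteration 2: components of {Bearing,Panel,Shaft} -> Cover = 3*1 = 3, Seal = 3*4 = 12.
Iteration 3: components of {Cover,Seal} -> Hub = 12*5 = 60.
Iteration 4: no further components; recursion stops.
Total rows emitted: 7.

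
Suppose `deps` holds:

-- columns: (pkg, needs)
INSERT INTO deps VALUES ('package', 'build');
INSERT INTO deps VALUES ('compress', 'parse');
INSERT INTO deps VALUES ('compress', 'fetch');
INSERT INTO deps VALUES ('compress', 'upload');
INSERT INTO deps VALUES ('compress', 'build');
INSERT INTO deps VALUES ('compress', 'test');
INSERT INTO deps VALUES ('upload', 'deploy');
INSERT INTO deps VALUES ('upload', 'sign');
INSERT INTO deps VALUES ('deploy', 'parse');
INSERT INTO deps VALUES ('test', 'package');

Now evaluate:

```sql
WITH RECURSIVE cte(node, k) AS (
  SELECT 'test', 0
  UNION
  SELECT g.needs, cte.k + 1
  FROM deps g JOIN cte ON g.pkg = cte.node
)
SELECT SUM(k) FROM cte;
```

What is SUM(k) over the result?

3

Base: (test, k=0).
Iteration 1: edges from {test} -> (package, k=1).
Iteration 2: edges from {package} -> (build, k=2).
Iteration 3: no outgoing edges from {build}; recursion stops.
SUM(k) = 0 + 1 + 2 = 3.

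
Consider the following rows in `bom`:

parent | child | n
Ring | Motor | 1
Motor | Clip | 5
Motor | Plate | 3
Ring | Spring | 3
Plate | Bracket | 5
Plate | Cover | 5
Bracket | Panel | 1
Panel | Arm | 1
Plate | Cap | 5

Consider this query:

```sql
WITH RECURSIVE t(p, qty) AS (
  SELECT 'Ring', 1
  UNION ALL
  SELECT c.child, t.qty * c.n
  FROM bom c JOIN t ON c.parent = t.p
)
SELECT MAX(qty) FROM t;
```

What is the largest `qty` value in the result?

15

Base: (Ring, qty=1).
Iteration 1: components of {Ring} -> Motor = 1*1 = 1, Spring = 1*3 = 3.
Iteration 2: components of {Motor,Spring} -> Clip = 1*5 = 5, Plate = 1*3 = 3.
Iteration 3: components of {Clip,Plate} -> Bracket = 3*5 = 15, Cap = 3*5 = 15, Cover = 3*5 = 15.
Iteration 4: components of {Bracket,Cap,Cover} -> Panel = 15*1 = 15.
Iteration 5: components of {Panel} -> Arm = 15*1 = 15.
Iteration 6: no further components; recursion stops.
qty values: 1, 1, 3, 5, 3, 15, 15, 15, 15, 15; the maximum is 15.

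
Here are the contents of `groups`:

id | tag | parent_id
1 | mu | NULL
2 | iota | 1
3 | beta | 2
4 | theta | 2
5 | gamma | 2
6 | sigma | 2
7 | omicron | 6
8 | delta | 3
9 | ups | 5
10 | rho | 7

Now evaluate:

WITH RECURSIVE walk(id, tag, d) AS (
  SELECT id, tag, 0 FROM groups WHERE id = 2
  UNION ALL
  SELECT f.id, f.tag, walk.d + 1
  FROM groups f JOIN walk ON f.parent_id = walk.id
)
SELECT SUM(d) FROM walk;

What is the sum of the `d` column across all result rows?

Base: id=2 (iota) at d 0.
Iteration 1: rows with parent_id in {2} -> beta (id 3, d 1), theta (id 4, d 1), gamma (id 5, d 1), sigma (id 6, d 1).
Iteration 2: rows with parent_id in {3,4,5,6} -> omicron (id 7, d 2), delta (id 8, d 2), ups (id 9, d 2).
Iteration 3: rows with parent_id in {7,8,9} -> rho (id 10, d 3).
Iteration 4: no rows with parent_id in {10}; recursion stops.
SUM(d) = 0 + 1 + 1 + 1 + 1 + 2 + 2 + 2 + 3 = 13.

13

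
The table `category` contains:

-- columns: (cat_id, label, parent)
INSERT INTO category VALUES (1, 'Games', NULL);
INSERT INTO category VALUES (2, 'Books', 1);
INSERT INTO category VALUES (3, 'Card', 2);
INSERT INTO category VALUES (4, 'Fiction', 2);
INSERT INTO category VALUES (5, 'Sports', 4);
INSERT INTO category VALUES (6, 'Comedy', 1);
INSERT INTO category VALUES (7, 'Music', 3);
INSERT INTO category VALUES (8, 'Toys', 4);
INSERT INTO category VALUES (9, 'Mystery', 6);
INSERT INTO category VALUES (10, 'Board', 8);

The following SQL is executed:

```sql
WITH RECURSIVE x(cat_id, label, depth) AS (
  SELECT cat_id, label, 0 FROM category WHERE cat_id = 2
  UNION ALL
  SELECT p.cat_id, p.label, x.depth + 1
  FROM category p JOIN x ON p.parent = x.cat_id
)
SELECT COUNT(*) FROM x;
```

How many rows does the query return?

Base: cat_id=2 (Books) at depth 0.
Iteration 1: rows with parent in {2} -> Card (id 3, depth 1), Fiction (id 4, depth 1).
Iteration 2: rows with parent in {3,4} -> Sports (id 5, depth 2), Music (id 7, depth 2), Toys (id 8, depth 2).
Iteration 3: rows with parent in {5,7,8} -> Board (id 10, depth 3).
Iteration 4: no rows with parent in {10}; recursion stops.
Total rows emitted: 7.

7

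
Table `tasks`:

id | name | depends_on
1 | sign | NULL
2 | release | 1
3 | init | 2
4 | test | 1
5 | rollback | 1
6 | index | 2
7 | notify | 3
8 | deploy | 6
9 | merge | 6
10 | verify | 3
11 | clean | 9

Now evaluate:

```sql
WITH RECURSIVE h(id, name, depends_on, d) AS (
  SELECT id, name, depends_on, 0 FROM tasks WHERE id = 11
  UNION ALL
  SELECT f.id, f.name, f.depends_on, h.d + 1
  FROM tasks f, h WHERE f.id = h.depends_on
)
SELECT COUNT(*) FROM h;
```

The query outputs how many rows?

Base: id=11 (clean), depends_on=9, d 0.
Iteration 1: join on id=9 -> merge (id 9, depends_on=6, d 1).
Iteration 2: join on id=6 -> index (id 6, depends_on=2, d 2).
Iteration 3: join on id=2 -> release (id 2, depends_on=1, d 3).
Iteration 4: join on id=1 -> sign (id 1, depends_on=NULL, d 4).
Iteration 5: depends_on is NULL; no match; recursion stops.
Total rows emitted: 5.

5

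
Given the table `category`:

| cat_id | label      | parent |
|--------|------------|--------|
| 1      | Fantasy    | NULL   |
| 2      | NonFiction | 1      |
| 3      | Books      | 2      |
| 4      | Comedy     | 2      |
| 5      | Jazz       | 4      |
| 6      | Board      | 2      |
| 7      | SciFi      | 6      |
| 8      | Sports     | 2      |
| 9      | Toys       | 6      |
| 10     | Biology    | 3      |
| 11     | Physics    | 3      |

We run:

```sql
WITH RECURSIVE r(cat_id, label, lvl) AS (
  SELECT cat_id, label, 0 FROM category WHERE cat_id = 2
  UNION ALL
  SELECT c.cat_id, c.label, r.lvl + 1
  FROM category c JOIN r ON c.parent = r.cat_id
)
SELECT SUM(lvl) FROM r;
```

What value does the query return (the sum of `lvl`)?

14

Base: cat_id=2 (NonFiction) at lvl 0.
Iteration 1: rows with parent in {2} -> Books (id 3, lvl 1), Comedy (id 4, lvl 1), Board (id 6, lvl 1), Sports (id 8, lvl 1).
Iteration 2: rows with parent in {3,4,6,8} -> Jazz (id 5, lvl 2), SciFi (id 7, lvl 2), Toys (id 9, lvl 2), Biology (id 10, lvl 2), Physics (id 11, lvl 2).
Iteration 3: no rows with parent in {5,7,9,10,11}; recursion stops.
SUM(lvl) = 0 + 1 + 1 + 1 + 1 + 2 + 2 + 2 + 2 + 2 = 14.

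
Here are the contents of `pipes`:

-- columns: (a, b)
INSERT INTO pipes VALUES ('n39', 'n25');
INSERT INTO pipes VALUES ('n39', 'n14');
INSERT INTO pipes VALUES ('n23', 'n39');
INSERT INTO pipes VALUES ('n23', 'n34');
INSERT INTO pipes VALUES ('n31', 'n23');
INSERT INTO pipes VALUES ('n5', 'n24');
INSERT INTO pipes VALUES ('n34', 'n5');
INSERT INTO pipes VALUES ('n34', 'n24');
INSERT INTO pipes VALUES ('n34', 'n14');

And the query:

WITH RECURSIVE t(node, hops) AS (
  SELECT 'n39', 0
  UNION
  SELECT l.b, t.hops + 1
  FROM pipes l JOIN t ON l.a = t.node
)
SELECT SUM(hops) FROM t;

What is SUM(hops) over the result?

Base: (n39, hops=0).
Iteration 1: edges from {n39} -> (n14, hops=1), (n25, hops=1).
Iteration 2: no outgoing edges from {n14,n25}; recursion stops.
SUM(hops) = 0 + 1 + 1 = 2.

2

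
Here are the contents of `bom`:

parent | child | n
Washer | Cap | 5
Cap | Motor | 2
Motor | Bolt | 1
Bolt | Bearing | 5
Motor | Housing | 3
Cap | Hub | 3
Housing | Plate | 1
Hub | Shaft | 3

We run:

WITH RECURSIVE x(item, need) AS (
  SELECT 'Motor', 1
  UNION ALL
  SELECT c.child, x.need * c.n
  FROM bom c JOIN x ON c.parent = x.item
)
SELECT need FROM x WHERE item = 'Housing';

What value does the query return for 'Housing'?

Base: (Motor, need=1).
Iteration 1: components of {Motor} -> Bolt = 1*1 = 1, Housing = 1*3 = 3.
Iteration 2: components of {Bolt,Housing} -> Bearing = 1*5 = 5, Plate = 3*1 = 3.
Iteration 3: no further components; recursion stops.

3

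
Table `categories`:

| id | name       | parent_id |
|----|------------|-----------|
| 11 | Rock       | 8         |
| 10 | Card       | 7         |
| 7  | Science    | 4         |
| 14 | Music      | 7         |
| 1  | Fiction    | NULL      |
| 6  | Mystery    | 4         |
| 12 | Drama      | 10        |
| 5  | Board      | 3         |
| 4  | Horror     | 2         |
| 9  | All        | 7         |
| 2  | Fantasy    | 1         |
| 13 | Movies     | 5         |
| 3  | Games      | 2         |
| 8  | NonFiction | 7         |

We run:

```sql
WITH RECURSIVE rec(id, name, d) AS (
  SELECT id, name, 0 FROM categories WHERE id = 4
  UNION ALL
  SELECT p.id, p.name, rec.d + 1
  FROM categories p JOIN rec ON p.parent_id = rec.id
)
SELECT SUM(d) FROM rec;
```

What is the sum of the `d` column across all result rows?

16

Base: id=4 (Horror) at d 0.
Iteration 1: rows with parent_id in {4} -> Mystery (id 6, d 1), Science (id 7, d 1).
Iteration 2: rows with parent_id in {6,7} -> NonFiction (id 8, d 2), All (id 9, d 2), Card (id 10, d 2), Music (id 14, d 2).
Iteration 3: rows with parent_id in {8,9,10,14} -> Rock (id 11, d 3), Drama (id 12, d 3).
Iteration 4: no rows with parent_id in {11,12}; recursion stops.
SUM(d) = 0 + 1 + 1 + 2 + 2 + 2 + 2 + 3 + 3 = 16.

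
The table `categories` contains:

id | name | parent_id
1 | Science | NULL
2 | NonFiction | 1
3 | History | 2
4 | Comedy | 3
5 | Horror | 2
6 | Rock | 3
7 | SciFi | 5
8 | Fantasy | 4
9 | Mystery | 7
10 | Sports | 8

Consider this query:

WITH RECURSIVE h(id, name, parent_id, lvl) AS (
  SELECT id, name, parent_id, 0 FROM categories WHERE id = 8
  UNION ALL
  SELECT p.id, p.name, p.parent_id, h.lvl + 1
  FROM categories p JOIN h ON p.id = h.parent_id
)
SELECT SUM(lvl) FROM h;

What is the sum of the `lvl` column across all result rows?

10

Base: id=8 (Fantasy), parent_id=4, lvl 0.
Iteration 1: join on id=4 -> Comedy (id 4, parent_id=3, lvl 1).
Iteration 2: join on id=3 -> History (id 3, parent_id=2, lvl 2).
Iteration 3: join on id=2 -> NonFiction (id 2, parent_id=1, lvl 3).
Iteration 4: join on id=1 -> Science (id 1, parent_id=NULL, lvl 4).
Iteration 5: parent_id is NULL; no match; recursion stops.
SUM(lvl) = 0 + 1 + 2 + 3 + 4 = 10.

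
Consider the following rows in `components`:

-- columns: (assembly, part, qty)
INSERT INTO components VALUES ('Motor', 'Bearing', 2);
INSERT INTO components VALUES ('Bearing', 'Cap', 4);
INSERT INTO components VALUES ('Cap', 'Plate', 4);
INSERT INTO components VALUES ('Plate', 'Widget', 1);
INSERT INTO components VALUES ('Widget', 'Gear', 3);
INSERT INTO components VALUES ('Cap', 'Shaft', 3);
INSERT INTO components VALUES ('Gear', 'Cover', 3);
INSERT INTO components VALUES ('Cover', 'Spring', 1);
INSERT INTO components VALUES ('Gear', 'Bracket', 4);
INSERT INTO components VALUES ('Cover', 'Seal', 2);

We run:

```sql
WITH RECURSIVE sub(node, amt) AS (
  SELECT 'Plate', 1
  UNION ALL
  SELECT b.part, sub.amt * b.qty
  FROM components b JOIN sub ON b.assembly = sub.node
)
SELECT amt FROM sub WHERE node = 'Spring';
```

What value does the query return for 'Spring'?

9

Base: (Plate, amt=1).
Iteration 1: components of {Plate} -> Widget = 1*1 = 1.
Iteration 2: components of {Widget} -> Gear = 1*3 = 3.
Iteration 3: components of {Gear} -> Bracket = 3*4 = 12, Cover = 3*3 = 9.
Iteration 4: components of {Bracket,Cover} -> Seal = 9*2 = 18, Spring = 9*1 = 9.
Iteration 5: no further components; recursion stops.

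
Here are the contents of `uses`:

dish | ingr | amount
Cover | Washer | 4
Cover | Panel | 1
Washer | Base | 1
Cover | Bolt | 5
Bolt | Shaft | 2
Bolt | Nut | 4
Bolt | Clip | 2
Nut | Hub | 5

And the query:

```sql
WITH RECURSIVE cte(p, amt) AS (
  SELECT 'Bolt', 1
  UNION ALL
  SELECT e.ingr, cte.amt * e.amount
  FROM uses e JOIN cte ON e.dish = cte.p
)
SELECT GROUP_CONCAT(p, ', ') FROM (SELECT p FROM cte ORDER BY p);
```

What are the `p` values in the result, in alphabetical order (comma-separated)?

Bolt, Clip, Hub, Nut, Shaft

Base: (Bolt, amt=1).
Iteration 1: components of {Bolt} -> Clip = 1*2 = 2, Nut = 1*4 = 4, Shaft = 1*2 = 2.
Iteration 2: components of {Clip,Nut,Shaft} -> Hub = 4*5 = 20.
Iteration 3: no further components; recursion stops.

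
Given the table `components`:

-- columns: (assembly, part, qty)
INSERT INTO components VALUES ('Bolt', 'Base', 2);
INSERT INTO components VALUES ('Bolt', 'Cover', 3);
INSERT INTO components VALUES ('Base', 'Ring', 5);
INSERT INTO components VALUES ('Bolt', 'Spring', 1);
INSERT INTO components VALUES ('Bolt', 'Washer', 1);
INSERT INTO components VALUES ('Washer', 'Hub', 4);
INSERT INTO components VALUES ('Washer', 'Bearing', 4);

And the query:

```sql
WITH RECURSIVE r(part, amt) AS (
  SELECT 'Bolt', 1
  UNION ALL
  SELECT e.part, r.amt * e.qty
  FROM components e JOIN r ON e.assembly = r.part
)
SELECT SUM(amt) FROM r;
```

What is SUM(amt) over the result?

26

Base: (Bolt, amt=1).
Iteration 1: components of {Bolt} -> Base = 1*2 = 2, Cover = 1*3 = 3, Spring = 1*1 = 1, Washer = 1*1 = 1.
Iteration 2: components of {Base,Cover,Spring,Washer} -> Bearing = 1*4 = 4, Hub = 1*4 = 4, Ring = 2*5 = 10.
Iteration 3: no further components; recursion stops.
SUM(amt) = 1 + 2 + 3 + 1 + 1 + 10 + 4 + 4 = 26.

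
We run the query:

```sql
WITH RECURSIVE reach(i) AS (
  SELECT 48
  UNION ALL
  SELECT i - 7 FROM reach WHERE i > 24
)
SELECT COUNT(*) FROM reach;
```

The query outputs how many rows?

Base: i=48.
Iteration 1: 48 > 24 holds -> i = 48 - 7 = 41.
Iteration 2: 41 > 24 holds -> i = 41 - 7 = 34.
Iteration 3: 34 > 24 holds -> i = 34 - 7 = 27.
Iteration 4: 27 > 24 holds -> i = 27 - 7 = 20.
Iteration 5: 20 > 24 fails; recursion stops.
Total rows emitted: 5.

5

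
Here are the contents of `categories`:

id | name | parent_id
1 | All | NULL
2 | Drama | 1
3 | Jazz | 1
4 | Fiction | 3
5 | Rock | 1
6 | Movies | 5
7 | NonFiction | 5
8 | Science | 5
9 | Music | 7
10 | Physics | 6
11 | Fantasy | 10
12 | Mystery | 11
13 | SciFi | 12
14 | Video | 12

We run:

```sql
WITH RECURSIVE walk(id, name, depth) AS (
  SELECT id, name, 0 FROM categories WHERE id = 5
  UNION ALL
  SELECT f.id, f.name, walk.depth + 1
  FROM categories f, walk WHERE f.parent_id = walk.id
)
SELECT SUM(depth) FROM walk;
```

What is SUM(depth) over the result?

Base: id=5 (Rock) at depth 0.
Iteration 1: rows with parent_id in {5} -> Movies (id 6, depth 1), NonFiction (id 7, depth 1), Science (id 8, depth 1).
Iteration 2: rows with parent_id in {6,7,8} -> Music (id 9, depth 2), Physics (id 10, depth 2).
Iteration 3: rows with parent_id in {9,10} -> Fantasy (id 11, depth 3).
Iteration 4: rows with parent_id in {11} -> Mystery (id 12, depth 4).
Iteration 5: rows with parent_id in {12} -> SciFi (id 13, depth 5), Video (id 14, depth 5).
Iteration 6: no rows with parent_id in {13,14}; recursion stops.
SUM(depth) = 0 + 1 + 1 + 1 + 2 + 2 + 3 + 4 + 5 + 5 = 24.

24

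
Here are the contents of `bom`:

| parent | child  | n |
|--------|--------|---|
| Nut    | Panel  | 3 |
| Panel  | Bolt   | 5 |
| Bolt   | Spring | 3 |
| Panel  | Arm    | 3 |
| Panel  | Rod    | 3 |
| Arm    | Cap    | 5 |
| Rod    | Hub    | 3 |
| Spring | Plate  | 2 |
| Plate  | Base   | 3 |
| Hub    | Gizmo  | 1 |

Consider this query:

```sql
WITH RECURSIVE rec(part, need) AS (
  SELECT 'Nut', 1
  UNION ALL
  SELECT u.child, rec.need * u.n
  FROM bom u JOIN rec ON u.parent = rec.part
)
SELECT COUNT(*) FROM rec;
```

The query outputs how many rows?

Base: (Nut, need=1).
Iteration 1: components of {Nut} -> Panel = 1*3 = 3.
Iteration 2: components of {Panel} -> Arm = 3*3 = 9, Bolt = 3*5 = 15, Rod = 3*3 = 9.
Iteration 3: components of {Arm,Bolt,Rod} -> Cap = 9*5 = 45, Hub = 9*3 = 27, Spring = 15*3 = 45.
Iteration 4: components of {Cap,Hub,Spring} -> Gizmo = 27*1 = 27, Plate = 45*2 = 90.
Iteration 5: components of {Gizmo,Plate} -> Base = 90*3 = 270.
Iteration 6: no further components; recursion stops.
Total rows emitted: 11.

11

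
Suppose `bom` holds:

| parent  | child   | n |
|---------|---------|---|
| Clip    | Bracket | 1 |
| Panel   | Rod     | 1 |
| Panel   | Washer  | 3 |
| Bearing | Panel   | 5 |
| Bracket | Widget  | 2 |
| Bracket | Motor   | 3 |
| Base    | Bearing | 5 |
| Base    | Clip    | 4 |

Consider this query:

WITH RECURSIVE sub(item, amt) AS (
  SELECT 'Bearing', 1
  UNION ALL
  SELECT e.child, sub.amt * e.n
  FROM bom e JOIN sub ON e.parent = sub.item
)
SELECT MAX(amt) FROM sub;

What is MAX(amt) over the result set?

15

Base: (Bearing, amt=1).
Iteration 1: components of {Bearing} -> Panel = 1*5 = 5.
Iteration 2: components of {Panel} -> Rod = 5*1 = 5, Washer = 5*3 = 15.
Iteration 3: no further components; recursion stops.
amt values: 1, 5, 15, 5; the maximum is 15.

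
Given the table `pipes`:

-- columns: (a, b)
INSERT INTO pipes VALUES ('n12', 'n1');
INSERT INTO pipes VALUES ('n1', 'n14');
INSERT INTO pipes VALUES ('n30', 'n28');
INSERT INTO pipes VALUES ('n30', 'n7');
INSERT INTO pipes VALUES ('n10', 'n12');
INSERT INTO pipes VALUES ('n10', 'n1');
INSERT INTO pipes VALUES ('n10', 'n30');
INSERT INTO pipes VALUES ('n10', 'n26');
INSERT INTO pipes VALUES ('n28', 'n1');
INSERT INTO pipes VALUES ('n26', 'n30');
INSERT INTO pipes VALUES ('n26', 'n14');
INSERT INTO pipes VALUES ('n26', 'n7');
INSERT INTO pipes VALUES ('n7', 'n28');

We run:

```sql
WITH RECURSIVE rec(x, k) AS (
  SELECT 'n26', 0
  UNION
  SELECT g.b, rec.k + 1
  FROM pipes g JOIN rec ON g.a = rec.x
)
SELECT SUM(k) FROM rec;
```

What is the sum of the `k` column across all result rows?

Base: (n26, k=0).
Iteration 1: edges from {n26} -> (n14, k=1), (n30, k=1), (n7, k=1).
Iteration 2: edges from {n14,n30,n7} -> (n28, k=2), (n7, k=2). [UNION drops 1 duplicate row(s)]
Iteration 3: edges from {n28,n7} -> (n1, k=3), (n28, k=3).
Iteration 4: edges from {n1,n28} -> (n1, k=4), (n14, k=4).
Iteration 5: edges from {n1,n14} -> (n14, k=5).
Iteration 6: no outgoing edges from {n14}; recursion stops.
SUM(k) = 0 + 1 + 1 + 1 + 2 + 2 + 3 + 3 + 4 + 4 + 5 = 26.

26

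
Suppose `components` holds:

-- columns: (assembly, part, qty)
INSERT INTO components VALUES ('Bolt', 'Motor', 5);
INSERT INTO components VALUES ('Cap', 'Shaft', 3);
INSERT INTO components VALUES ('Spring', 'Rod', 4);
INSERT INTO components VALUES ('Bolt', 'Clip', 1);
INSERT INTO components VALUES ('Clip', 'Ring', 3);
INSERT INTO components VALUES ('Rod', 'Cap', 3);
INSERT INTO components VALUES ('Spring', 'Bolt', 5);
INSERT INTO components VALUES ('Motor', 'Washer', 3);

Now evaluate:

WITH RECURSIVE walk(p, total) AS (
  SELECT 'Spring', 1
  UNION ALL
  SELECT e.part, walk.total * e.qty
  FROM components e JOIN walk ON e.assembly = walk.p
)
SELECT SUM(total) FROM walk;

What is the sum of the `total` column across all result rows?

178

Base: (Spring, total=1).
Iteration 1: components of {Spring} -> Bolt = 1*5 = 5, Rod = 1*4 = 4.
Iteration 2: components of {Bolt,Rod} -> Cap = 4*3 = 12, Clip = 5*1 = 5, Motor = 5*5 = 25.
Iteration 3: components of {Cap,Clip,Motor} -> Ring = 5*3 = 15, Shaft = 12*3 = 36, Washer = 25*3 = 75.
Iteration 4: no further components; recursion stops.
SUM(total) = 1 + 4 + 5 + 12 + 5 + 25 + 36 + 15 + 75 = 178.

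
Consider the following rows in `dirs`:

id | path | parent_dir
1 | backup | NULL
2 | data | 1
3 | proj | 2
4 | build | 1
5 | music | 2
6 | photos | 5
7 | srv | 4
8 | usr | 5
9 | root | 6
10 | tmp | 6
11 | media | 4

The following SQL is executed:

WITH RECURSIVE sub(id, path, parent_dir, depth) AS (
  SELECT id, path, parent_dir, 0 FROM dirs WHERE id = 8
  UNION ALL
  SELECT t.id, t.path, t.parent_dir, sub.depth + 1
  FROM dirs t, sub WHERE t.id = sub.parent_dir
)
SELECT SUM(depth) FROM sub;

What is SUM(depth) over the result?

Base: id=8 (usr), parent_dir=5, depth 0.
Iteration 1: join on id=5 -> music (id 5, parent_dir=2, depth 1).
Iteration 2: join on id=2 -> data (id 2, parent_dir=1, depth 2).
Iteration 3: join on id=1 -> backup (id 1, parent_dir=NULL, depth 3).
Iteration 4: parent_dir is NULL; no match; recursion stops.
SUM(depth) = 0 + 1 + 2 + 3 = 6.

6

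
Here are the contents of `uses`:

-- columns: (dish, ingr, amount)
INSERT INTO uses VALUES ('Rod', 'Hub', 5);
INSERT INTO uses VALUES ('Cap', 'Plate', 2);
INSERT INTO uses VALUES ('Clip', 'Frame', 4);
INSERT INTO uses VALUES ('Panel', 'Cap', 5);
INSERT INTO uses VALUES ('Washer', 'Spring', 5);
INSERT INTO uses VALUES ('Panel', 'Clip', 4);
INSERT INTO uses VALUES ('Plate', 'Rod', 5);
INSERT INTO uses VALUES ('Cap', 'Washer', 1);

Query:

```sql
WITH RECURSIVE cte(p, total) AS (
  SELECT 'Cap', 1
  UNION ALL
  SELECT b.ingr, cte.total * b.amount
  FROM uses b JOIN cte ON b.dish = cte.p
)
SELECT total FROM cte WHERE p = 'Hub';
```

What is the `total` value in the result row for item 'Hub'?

50

Base: (Cap, total=1).
Iteration 1: components of {Cap} -> Plate = 1*2 = 2, Washer = 1*1 = 1.
Iteration 2: components of {Plate,Washer} -> Rod = 2*5 = 10, Spring = 1*5 = 5.
Iteration 3: components of {Rod,Spring} -> Hub = 10*5 = 50.
Iteration 4: no further components; recursion stops.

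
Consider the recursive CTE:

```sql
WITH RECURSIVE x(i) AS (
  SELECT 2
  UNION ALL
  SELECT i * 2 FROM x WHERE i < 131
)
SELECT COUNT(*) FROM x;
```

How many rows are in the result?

Base: i=2.
Iteration 1: 2 < 131 holds -> i = 2 * 2 = 4.
Iteration 2: 4 < 131 holds -> i = 4 * 2 = 8.
Iteration 3: 8 < 131 holds -> i = 8 * 2 = 16.
Iteration 4: 16 < 131 holds -> i = 16 * 2 = 32.
Iteration 5: 32 < 131 holds -> i = 32 * 2 = 64.
Iteration 6: 64 < 131 holds -> i = 64 * 2 = 128.
Iteration 7: 128 < 131 holds -> i = 128 * 2 = 256.
Iteration 8: 256 < 131 fails; recursion stops.
Total rows emitted: 8.

8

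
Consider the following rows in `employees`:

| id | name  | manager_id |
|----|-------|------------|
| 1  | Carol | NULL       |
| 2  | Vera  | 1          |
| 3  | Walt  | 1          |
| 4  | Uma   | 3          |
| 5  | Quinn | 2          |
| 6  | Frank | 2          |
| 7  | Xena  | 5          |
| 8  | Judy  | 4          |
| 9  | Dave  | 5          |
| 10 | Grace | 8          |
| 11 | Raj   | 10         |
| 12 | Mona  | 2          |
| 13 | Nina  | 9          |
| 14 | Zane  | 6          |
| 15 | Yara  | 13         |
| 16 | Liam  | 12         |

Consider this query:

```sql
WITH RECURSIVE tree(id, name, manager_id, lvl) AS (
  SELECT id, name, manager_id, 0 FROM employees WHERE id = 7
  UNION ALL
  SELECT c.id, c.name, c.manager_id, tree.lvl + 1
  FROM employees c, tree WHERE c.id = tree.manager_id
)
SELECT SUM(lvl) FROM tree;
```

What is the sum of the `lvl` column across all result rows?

Base: id=7 (Xena), manager_id=5, lvl 0.
Iteration 1: join on id=5 -> Quinn (id 5, manager_id=2, lvl 1).
Iteration 2: join on id=2 -> Vera (id 2, manager_id=1, lvl 2).
Iteration 3: join on id=1 -> Carol (id 1, manager_id=NULL, lvl 3).
Iteration 4: manager_id is NULL; no match; recursion stops.
SUM(lvl) = 0 + 1 + 2 + 3 = 6.

6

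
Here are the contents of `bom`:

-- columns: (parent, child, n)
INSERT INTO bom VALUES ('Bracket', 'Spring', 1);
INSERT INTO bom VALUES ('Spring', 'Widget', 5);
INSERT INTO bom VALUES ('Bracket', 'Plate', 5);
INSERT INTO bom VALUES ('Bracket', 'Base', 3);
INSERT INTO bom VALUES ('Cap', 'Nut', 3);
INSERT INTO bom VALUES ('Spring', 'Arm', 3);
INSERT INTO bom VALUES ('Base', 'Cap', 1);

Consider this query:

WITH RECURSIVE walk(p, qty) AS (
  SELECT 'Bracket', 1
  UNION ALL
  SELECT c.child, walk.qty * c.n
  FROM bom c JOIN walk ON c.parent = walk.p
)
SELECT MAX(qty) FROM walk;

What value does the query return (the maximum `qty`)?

9

Base: (Bracket, qty=1).
Iteration 1: components of {Bracket} -> Base = 1*3 = 3, Plate = 1*5 = 5, Spring = 1*1 = 1.
Iteration 2: components of {Base,Plate,Spring} -> Arm = 1*3 = 3, Cap = 3*1 = 3, Widget = 1*5 = 5.
Iteration 3: components of {Arm,Cap,Widget} -> Nut = 3*3 = 9.
Iteration 4: no further components; recursion stops.
qty values: 1, 3, 1, 5, 3, 3, 5, 9; the maximum is 9.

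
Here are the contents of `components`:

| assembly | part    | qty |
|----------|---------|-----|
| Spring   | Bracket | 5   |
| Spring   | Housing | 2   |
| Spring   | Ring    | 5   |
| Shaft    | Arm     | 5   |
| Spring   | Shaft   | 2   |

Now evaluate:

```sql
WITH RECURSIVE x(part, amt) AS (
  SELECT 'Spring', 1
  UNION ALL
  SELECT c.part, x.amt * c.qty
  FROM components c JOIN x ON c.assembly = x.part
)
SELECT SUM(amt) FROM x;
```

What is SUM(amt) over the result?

Base: (Spring, amt=1).
Iteration 1: components of {Spring} -> Bracket = 1*5 = 5, Housing = 1*2 = 2, Ring = 1*5 = 5, Shaft = 1*2 = 2.
Iteration 2: components of {Bracket,Housing,Ring,Shaft} -> Arm = 2*5 = 10.
Iteration 3: no further components; recursion stops.
SUM(amt) = 1 + 5 + 2 + 2 + 5 + 10 = 25.

25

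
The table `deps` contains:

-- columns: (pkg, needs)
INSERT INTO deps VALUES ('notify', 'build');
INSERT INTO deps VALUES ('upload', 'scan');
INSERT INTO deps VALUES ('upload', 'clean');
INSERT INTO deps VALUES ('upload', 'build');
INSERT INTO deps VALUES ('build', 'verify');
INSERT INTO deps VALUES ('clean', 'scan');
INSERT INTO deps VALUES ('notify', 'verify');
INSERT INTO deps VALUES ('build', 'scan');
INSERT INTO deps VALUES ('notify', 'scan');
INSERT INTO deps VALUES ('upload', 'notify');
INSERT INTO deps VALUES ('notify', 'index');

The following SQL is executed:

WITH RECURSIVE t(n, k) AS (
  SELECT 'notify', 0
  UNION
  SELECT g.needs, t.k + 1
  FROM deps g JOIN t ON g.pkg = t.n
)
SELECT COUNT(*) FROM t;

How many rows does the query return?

7

Base: (notify, k=0).
Iteration 1: edges from {notify} -> (build, k=1), (index, k=1), (scan, k=1), (verify, k=1).
Iteration 2: edges from {build,index,scan,verify} -> (scan, k=2), (verify, k=2).
Iteration 3: no outgoing edges from {scan,verify}; recursion stops.
Total rows emitted: 7.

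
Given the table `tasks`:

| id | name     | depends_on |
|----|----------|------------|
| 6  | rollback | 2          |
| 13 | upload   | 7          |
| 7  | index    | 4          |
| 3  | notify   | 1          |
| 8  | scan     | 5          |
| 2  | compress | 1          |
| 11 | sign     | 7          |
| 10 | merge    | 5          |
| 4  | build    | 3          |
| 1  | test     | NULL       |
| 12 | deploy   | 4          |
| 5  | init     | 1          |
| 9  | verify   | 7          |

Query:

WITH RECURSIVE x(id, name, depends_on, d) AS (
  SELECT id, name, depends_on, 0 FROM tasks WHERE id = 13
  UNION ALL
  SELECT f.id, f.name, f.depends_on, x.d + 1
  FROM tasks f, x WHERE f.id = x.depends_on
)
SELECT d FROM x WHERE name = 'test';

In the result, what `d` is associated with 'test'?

Base: id=13 (upload), depends_on=7, d 0.
Iteration 1: join on id=7 -> index (id 7, depends_on=4, d 1).
Iteration 2: join on id=4 -> build (id 4, depends_on=3, d 2).
Iteration 3: join on id=3 -> notify (id 3, depends_on=1, d 3).
Iteration 4: join on id=1 -> test (id 1, depends_on=NULL, d 4).
Iteration 5: depends_on is NULL; no match; recursion stops.

4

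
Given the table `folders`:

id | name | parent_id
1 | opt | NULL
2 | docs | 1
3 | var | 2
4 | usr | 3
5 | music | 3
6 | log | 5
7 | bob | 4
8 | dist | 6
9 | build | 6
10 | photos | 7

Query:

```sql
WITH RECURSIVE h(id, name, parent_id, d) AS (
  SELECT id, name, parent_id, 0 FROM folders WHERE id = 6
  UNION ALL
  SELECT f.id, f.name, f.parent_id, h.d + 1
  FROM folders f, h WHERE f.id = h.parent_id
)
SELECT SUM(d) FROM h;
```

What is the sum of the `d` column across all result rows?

Base: id=6 (log), parent_id=5, d 0.
Iteration 1: join on id=5 -> music (id 5, parent_id=3, d 1).
Iteration 2: join on id=3 -> var (id 3, parent_id=2, d 2).
Iteration 3: join on id=2 -> docs (id 2, parent_id=1, d 3).
Iteration 4: join on id=1 -> opt (id 1, parent_id=NULL, d 4).
Iteration 5: parent_id is NULL; no match; recursion stops.
SUM(d) = 0 + 1 + 2 + 3 + 4 = 10.

10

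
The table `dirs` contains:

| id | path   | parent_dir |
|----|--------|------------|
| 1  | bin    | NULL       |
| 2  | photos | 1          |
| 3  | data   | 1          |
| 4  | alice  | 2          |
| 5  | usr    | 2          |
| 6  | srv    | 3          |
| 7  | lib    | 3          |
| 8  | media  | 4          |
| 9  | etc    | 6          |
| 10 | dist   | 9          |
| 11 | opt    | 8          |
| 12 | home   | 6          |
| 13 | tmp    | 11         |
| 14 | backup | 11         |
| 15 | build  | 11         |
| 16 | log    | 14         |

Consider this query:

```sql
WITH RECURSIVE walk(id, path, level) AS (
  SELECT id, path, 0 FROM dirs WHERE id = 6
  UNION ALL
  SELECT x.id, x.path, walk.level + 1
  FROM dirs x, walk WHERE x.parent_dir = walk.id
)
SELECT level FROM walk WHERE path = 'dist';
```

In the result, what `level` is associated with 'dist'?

Base: id=6 (srv) at level 0.
Iteration 1: rows with parent_dir in {6} -> etc (id 9, level 1), home (id 12, level 1).
Iteration 2: rows with parent_dir in {9,12} -> dist (id 10, level 2).
Iteration 3: no rows with parent_dir in {10}; recursion stops.

2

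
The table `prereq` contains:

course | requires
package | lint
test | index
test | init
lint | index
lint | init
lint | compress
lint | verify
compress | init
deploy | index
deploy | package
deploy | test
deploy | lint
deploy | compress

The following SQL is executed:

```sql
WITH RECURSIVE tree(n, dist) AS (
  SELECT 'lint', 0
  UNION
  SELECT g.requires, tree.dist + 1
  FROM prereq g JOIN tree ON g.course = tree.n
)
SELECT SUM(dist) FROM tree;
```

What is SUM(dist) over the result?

6

Base: (lint, dist=0).
Iteration 1: edges from {lint} -> (compress, dist=1), (index, dist=1), (init, dist=1), (verify, dist=1).
Iteration 2: edges from {compress,index,init,verify} -> (init, dist=2).
Iteration 3: no outgoing edges from {init}; recursion stops.
SUM(dist) = 0 + 1 + 1 + 1 + 1 + 2 = 6.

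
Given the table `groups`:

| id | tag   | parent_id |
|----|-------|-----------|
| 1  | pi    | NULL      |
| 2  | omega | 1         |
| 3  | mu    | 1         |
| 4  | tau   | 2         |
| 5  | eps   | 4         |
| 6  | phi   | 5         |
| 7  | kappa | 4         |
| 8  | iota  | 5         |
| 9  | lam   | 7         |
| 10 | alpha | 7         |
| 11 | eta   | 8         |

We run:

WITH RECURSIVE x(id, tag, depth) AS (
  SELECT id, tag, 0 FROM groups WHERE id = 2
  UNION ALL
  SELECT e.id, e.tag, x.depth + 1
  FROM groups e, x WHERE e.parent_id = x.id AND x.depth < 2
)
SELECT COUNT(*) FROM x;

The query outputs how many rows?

4

Base: id=2 (omega) at depth 0.
Iteration 1: rows with parent_id in {2} -> tau (id 4, depth 1).
Iteration 2: rows with parent_id in {4} -> eps (id 5, depth 2), kappa (id 7, depth 2).
Iteration 3: depth < 2 fails for all current rows; recursion stops.
Total rows emitted: 4.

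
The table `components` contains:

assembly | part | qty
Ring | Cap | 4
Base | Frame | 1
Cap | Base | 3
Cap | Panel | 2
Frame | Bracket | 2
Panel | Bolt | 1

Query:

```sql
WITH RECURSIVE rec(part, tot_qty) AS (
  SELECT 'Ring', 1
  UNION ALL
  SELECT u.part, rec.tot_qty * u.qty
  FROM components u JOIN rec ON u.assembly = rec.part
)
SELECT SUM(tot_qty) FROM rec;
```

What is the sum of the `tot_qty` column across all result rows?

69

Base: (Ring, tot_qty=1).
Iteration 1: components of {Ring} -> Cap = 1*4 = 4.
Iteration 2: components of {Cap} -> Base = 4*3 = 12, Panel = 4*2 = 8.
Iteration 3: components of {Base,Panel} -> Bolt = 8*1 = 8, Frame = 12*1 = 12.
Iteration 4: components of {Bolt,Frame} -> Bracket = 12*2 = 24.
Iteration 5: no further components; recursion stops.
SUM(tot_qty) = 1 + 4 + 8 + 12 + 8 + 12 + 24 = 69.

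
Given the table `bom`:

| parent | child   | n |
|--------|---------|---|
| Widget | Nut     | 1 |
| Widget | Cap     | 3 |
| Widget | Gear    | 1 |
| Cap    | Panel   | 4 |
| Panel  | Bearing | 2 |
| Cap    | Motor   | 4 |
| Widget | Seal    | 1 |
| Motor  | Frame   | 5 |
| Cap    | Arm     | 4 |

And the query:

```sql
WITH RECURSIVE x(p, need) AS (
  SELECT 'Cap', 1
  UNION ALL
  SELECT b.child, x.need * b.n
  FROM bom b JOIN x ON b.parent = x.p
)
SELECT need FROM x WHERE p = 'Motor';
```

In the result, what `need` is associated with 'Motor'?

4

Base: (Cap, need=1).
Iteration 1: components of {Cap} -> Arm = 1*4 = 4, Motor = 1*4 = 4, Panel = 1*4 = 4.
Iteration 2: components of {Arm,Motor,Panel} -> Bearing = 4*2 = 8, Frame = 4*5 = 20.
Iteration 3: no further components; recursion stops.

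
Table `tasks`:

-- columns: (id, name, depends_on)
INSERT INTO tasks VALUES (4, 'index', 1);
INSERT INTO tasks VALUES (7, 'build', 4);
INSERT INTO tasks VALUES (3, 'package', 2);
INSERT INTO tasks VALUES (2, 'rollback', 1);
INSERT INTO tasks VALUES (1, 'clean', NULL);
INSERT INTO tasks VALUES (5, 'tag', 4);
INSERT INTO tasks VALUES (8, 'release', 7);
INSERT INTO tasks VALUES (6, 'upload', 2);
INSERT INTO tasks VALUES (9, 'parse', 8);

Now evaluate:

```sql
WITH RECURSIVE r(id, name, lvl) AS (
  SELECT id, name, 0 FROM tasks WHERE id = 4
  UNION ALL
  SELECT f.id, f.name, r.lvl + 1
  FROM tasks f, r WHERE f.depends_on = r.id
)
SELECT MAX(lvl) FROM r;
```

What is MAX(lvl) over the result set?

Base: id=4 (index) at lvl 0.
Iteration 1: rows with depends_on in {4} -> tag (id 5, lvl 1), build (id 7, lvl 1).
Iteration 2: rows with depends_on in {5,7} -> release (id 8, lvl 2).
Iteration 3: rows with depends_on in {8} -> parse (id 9, lvl 3).
Iteration 4: no rows with depends_on in {9}; recursion stops.
lvl values: 0, 1, 1, 2, 3; the maximum is 3.

3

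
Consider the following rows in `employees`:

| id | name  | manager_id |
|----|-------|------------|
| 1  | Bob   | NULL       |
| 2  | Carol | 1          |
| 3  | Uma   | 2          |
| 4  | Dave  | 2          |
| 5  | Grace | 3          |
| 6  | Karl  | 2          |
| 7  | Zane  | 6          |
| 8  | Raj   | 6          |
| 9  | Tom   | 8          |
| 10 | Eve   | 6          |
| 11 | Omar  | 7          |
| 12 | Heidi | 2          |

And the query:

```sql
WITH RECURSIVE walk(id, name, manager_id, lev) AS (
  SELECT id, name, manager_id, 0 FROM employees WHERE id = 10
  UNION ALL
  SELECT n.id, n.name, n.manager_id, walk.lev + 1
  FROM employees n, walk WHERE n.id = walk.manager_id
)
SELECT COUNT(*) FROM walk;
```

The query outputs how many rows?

Base: id=10 (Eve), manager_id=6, lev 0.
Iteration 1: join on id=6 -> Karl (id 6, manager_id=2, lev 1).
Iteration 2: join on id=2 -> Carol (id 2, manager_id=1, lev 2).
Iteration 3: join on id=1 -> Bob (id 1, manager_id=NULL, lev 3).
Iteration 4: manager_id is NULL; no match; recursion stops.
Total rows emitted: 4.

4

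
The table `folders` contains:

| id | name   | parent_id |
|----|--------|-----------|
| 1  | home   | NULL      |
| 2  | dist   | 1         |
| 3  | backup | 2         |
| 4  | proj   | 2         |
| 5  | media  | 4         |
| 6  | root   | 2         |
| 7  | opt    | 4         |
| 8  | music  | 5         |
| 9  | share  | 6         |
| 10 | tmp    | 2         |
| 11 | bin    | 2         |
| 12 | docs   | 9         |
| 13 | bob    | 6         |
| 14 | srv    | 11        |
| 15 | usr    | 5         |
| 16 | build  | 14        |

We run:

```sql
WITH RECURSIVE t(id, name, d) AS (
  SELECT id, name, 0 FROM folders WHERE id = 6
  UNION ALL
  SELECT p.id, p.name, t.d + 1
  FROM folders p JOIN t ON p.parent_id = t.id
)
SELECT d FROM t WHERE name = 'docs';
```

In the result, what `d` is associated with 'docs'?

2

Base: id=6 (root) at d 0.
Iteration 1: rows with parent_id in {6} -> share (id 9, d 1), bob (id 13, d 1).
Iteration 2: rows with parent_id in {9,13} -> docs (id 12, d 2).
Iteration 3: no rows with parent_id in {12}; recursion stops.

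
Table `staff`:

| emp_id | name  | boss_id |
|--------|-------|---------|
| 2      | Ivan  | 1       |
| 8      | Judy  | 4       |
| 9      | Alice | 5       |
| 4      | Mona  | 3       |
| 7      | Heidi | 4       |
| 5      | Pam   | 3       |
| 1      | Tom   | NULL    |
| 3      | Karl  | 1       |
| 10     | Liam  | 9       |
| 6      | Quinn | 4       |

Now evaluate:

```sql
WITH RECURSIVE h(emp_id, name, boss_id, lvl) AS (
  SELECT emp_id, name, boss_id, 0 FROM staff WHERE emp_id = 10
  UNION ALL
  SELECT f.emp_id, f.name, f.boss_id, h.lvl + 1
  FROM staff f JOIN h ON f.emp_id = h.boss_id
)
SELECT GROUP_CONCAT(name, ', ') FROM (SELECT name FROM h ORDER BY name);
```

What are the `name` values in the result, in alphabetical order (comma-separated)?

Alice, Karl, Liam, Pam, Tom

Base: emp_id=10 (Liam), boss_id=9, lvl 0.
Iteration 1: join on emp_id=9 -> Alice (id 9, boss_id=5, lvl 1).
Iteration 2: join on emp_id=5 -> Pam (id 5, boss_id=3, lvl 2).
Iteration 3: join on emp_id=3 -> Karl (id 3, boss_id=1, lvl 3).
Iteration 4: join on emp_id=1 -> Tom (id 1, boss_id=NULL, lvl 4).
Iteration 5: boss_id is NULL; no match; recursion stops.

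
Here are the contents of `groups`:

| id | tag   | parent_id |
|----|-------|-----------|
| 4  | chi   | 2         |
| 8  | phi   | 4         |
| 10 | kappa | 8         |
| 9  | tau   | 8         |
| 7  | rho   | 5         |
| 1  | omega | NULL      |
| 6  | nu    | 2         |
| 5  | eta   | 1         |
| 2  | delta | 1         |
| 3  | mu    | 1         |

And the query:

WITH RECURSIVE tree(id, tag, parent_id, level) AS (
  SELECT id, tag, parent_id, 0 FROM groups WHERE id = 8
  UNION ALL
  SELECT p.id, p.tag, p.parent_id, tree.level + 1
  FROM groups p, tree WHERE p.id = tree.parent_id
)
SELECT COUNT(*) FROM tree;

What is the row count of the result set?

4

Base: id=8 (phi), parent_id=4, level 0.
Iteration 1: join on id=4 -> chi (id 4, parent_id=2, level 1).
Iteration 2: join on id=2 -> delta (id 2, parent_id=1, level 2).
Iteration 3: join on id=1 -> omega (id 1, parent_id=NULL, level 3).
Iteration 4: parent_id is NULL; no match; recursion stops.
Total rows emitted: 4.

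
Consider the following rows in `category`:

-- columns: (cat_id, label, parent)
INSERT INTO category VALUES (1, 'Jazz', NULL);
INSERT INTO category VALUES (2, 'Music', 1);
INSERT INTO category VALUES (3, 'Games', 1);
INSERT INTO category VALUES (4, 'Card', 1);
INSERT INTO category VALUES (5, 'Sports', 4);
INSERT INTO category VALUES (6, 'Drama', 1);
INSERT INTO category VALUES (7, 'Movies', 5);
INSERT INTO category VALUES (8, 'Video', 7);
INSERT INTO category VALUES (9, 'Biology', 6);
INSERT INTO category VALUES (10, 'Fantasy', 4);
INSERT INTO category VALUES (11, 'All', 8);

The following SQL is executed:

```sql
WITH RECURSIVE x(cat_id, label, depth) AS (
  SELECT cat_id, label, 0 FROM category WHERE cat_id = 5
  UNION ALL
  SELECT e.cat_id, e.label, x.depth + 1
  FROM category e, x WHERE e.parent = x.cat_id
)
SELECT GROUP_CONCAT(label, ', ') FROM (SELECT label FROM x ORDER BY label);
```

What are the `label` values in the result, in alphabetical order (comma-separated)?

All, Movies, Sports, Video

Base: cat_id=5 (Sports) at depth 0.
Iteration 1: rows with parent in {5} -> Movies (id 7, depth 1).
Iteration 2: rows with parent in {7} -> Video (id 8, depth 2).
Iteration 3: rows with parent in {8} -> All (id 11, depth 3).
Iteration 4: no rows with parent in {11}; recursion stops.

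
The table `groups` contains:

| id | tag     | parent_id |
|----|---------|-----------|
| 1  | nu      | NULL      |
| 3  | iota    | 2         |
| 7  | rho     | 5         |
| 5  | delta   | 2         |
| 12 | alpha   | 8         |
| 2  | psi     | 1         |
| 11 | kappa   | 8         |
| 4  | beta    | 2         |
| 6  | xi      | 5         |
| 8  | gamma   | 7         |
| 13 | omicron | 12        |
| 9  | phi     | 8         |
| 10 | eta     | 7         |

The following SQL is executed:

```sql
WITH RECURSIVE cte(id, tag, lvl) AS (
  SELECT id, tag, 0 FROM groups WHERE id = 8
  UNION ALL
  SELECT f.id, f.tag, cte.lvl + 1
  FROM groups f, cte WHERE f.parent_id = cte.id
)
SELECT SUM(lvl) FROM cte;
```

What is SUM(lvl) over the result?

5

Base: id=8 (gamma) at lvl 0.
Iteration 1: rows with parent_id in {8} -> phi (id 9, lvl 1), kappa (id 11, lvl 1), alpha (id 12, lvl 1).
Iteration 2: rows with parent_id in {9,11,12} -> omicron (id 13, lvl 2).
Iteration 3: no rows with parent_id in {13}; recursion stops.
SUM(lvl) = 0 + 1 + 1 + 1 + 2 = 5.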